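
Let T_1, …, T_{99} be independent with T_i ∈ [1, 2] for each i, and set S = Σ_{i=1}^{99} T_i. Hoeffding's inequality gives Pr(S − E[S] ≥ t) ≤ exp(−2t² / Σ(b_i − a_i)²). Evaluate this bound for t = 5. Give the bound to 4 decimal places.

Σ(b_i − a_i)² = 99·(1)² = 99.
Exponent = 2·5²/99 = 0.5051.
Bound = exp(−0.5051) = 0.60348.

0.6035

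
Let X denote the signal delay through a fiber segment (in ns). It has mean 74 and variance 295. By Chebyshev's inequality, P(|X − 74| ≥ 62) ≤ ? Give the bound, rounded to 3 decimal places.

Chebyshev: P(|X − μ| ≥ t) ≤ Var(X)/t².
Bound = 295 / 3844 = 0.0767.

0.077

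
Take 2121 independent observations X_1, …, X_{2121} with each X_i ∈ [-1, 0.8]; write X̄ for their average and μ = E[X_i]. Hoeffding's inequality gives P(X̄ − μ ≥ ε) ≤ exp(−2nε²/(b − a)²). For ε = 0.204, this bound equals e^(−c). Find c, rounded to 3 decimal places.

54.486

c = 2nε²/(b − a)² = 2·2121·0.204² / 1.8² = 54.4861.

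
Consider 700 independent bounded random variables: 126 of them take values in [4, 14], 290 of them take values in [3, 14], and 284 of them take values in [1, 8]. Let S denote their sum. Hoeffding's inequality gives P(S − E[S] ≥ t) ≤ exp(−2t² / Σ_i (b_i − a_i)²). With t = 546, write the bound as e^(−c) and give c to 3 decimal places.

Σ(b_i − a_i)² = 126·10² + 290·11² + 284·7² = 61606.
c = 2t² / 61606 = 2·546² / 61606 = 9.6781.

9.678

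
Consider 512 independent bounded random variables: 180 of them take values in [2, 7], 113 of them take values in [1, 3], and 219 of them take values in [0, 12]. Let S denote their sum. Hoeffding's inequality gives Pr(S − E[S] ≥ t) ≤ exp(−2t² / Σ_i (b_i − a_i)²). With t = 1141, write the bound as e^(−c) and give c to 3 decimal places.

Σ(b_i − a_i)² = 180·5² + 113·2² + 219·12² = 36488.
c = 2t² / 36488 = 2·1141² / 36488 = 71.3594.

71.359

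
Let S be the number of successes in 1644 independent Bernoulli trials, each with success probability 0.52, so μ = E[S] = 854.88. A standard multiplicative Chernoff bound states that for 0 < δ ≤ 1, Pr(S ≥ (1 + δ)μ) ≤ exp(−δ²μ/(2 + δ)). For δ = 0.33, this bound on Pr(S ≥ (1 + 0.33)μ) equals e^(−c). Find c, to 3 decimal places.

c = δ²μ/(2 + δ) = 0.33²·854.88/(2 + 0.33) = 39.9556.

39.956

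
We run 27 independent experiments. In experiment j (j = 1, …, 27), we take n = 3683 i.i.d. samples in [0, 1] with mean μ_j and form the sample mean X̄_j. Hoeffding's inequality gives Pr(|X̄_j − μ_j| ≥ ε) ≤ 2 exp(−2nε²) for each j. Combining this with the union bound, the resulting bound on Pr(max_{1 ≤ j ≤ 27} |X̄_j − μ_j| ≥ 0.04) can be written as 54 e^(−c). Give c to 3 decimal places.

Union bound over the 27 events: Pr(max_{1 ≤ j ≤ 27} |X̄_j − μ_j| ≥ 0.04) ≤ 27·2·exp(−2nε²) = 54 exp(−2·3683·0.04²).
So c = 2·3683·0.04² = 11.7856.

11.786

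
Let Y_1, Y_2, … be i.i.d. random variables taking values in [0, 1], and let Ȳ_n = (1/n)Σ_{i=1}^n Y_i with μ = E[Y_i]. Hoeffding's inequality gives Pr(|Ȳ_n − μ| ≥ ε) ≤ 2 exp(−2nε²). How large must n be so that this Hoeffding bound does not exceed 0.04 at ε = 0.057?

Require 2·exp(−2nε²) ≤ 0.04, i.e. 2nε² ≥ ln(2/0.04) = 3.912023.
So n ≥ 3.912023 / (2·0.057²) = 602.035.
The smallest integer n is 603.

603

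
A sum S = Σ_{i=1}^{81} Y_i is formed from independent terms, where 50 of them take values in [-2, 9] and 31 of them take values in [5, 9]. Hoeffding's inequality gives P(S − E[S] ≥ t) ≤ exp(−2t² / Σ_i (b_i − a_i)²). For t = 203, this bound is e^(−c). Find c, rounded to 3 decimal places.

12.591

Σ(b_i − a_i)² = 50·11² + 31·4² = 6546.
c = 2t² / 6546 = 2·203² / 6546 = 12.5906.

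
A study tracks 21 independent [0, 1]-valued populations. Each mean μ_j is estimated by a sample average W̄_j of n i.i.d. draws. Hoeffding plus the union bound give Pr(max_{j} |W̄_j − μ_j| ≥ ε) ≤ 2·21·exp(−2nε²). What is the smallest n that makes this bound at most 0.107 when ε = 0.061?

803

Need 2·21·exp(−2nε²) ≤ 0.107, i.e. exp(−2nε²) ≤ 0.107/42.
So 2nε² ≥ ln(42/0.107) = 5.972596.
Hence n ≥ 5.972596/(2·0.061²) = 802.553.
The smallest integer n is 803.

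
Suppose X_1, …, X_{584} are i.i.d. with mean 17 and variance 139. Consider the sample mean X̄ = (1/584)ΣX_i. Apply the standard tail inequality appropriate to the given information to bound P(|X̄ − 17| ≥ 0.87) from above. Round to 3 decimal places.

0.314

With mean and variance of each term known, Chebyshev's inequality bounds the deviation of the sum (or sample mean).
Var(X̄) = Var(X_i)/n = 139/584 = 0.23801.
Chebyshev: P(|X̄ − 17| ≥ 0.87) ≤ Var(X̄)/(0.87)² = 139/(584·0.87²) = 0.3145.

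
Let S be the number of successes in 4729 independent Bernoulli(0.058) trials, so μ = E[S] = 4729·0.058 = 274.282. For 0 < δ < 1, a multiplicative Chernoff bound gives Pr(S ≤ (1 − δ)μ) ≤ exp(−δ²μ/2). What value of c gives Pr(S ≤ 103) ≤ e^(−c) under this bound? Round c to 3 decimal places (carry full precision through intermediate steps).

Write 103 = (1 − δ)μ, so δ = 1 − 103/274.282 = 0.6244741…
Then the exponent is δ²μ/2 = (μ − 103)²/(2μ) = 53.480585.

53.481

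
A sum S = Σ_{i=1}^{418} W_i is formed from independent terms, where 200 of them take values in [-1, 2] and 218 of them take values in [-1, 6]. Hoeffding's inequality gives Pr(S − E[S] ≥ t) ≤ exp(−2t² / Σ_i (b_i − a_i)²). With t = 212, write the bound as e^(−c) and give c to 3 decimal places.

7.201

Σ(b_i − a_i)² = 200·3² + 218·7² = 12482.
c = 2t² / 12482 = 2·212² / 12482 = 7.2014.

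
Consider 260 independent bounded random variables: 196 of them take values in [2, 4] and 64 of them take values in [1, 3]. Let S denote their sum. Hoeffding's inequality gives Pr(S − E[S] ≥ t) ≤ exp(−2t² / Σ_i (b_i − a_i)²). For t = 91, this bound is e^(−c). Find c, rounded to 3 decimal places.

15.925

Σ(b_i − a_i)² = 196·2² + 64·2² = 1040.
c = 2t² / 1040 = 2·91² / 1040 = 15.9250.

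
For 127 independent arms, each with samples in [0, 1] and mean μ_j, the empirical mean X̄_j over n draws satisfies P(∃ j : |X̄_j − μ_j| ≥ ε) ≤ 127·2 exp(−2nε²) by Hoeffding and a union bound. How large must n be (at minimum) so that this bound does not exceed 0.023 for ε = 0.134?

Need 2·127·exp(−2nε²) ≤ 0.023, i.e. exp(−2nε²) ≤ 0.023/254.
So 2nε² ≥ ln(254/0.023) = 9.309595.
Hence n ≥ 9.309595/(2·0.134²) = 259.234.
The smallest integer n is 260.

260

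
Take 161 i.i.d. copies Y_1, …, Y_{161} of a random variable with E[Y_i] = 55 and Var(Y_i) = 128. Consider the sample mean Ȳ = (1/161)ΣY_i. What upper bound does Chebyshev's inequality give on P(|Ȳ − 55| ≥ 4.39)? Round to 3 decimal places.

Var(Ȳ) = Var(Y_i)/n = 128/161 = 0.79503.
Chebyshev: P(|Ȳ − 55| ≥ 4.39) ≤ Var(Ȳ)/(4.39)² = 128/(161·4.39²) = 0.0413.

0.041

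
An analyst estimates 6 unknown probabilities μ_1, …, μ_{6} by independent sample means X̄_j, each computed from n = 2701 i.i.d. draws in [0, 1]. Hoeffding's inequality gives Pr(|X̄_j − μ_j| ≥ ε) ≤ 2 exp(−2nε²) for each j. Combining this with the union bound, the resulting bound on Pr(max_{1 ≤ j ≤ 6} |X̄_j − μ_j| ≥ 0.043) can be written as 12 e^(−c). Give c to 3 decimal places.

9.988

Union bound over the 6 events: Pr(max_{1 ≤ j ≤ 6} |X̄_j − μ_j| ≥ 0.043) ≤ 6·2·exp(−2nε²) = 12 exp(−2·2701·0.043²).
So c = 2·2701·0.043² = 9.9883.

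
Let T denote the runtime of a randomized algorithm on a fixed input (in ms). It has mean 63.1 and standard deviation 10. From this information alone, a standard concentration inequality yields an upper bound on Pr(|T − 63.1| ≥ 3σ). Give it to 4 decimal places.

0.1111

Mean and variance are known, so Chebyshev's inequality applies.
Chebyshev: Pr(|T − μ| ≥ t) ≤ Var(T)/t².
Var(T) = σ² = 10² = 100.
t = 3·10 = 30.
Bound = 100 / 900 = 0.1111.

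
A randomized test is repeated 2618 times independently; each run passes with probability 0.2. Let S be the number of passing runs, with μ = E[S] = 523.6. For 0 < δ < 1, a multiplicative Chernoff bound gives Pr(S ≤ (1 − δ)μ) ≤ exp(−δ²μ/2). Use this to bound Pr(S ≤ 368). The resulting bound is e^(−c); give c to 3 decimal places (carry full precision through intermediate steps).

Write 368 = (1 − δ)μ, so δ = 1 − 368/523.6 = 0.2971734…
Then the exponent is δ²μ/2 = (μ − 368)²/(2μ) = 23.120092.

23.120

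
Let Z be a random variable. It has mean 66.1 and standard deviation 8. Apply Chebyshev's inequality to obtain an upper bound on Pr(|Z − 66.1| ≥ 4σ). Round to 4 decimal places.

Chebyshev: Pr(|Z − μ| ≥ t) ≤ Var(Z)/t².
Var(Z) = σ² = 8² = 64.
t = 4·8 = 32.
Bound = 64 / 1024 = 0.0625.

0.0625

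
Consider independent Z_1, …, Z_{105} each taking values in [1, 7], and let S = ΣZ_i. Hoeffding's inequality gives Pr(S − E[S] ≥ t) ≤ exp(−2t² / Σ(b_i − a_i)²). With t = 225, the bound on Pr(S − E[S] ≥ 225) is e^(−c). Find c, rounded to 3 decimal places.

Σ(b_i − a_i)² = 105·(6)² = 3780.
c = 2t²/3780 = 2·225²/3780 = 26.7857.

26.786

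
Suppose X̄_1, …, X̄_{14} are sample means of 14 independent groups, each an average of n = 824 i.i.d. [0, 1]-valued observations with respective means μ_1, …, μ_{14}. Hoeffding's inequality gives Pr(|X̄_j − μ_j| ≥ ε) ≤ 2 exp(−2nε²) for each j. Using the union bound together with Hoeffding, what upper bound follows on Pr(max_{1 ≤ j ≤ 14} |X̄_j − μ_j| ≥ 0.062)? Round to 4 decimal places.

0.0497

Per-experiment Hoeffding bound: 2·exp(−2·824·0.062²) = 2·exp(−6.33491) = 0.0035466.
Union bound over 14 events: 14·0.0035466 = 0.04965.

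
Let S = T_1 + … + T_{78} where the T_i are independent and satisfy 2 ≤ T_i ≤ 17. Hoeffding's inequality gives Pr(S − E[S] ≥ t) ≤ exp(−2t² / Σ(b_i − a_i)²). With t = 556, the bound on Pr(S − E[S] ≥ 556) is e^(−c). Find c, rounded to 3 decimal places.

35.229

Σ(b_i − a_i)² = 78·(15)² = 17550.
c = 2t²/17550 = 2·556²/17550 = 35.2292.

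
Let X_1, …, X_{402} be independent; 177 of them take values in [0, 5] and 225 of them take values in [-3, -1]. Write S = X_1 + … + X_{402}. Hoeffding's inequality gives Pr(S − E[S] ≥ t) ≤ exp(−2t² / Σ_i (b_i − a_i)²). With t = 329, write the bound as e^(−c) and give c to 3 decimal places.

Σ(b_i − a_i)² = 177·5² + 225·2² = 5325.
c = 2t² / 5325 = 2·329² / 5325 = 40.6539.

40.654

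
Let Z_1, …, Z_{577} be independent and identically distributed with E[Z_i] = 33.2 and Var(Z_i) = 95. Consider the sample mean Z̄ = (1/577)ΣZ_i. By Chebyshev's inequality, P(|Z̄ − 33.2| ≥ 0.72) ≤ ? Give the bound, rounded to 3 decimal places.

Var(Z̄) = Var(Z_i)/n = 95/577 = 0.16464.
Chebyshev: P(|Z̄ − 33.2| ≥ 0.72) ≤ Var(Z̄)/(0.72)² = 95/(577·0.72²) = 0.3176.

0.318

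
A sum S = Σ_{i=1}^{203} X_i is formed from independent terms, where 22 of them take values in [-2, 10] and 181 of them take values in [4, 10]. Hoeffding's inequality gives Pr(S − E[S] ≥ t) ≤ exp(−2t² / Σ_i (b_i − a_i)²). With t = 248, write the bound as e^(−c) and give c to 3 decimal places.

12.702

Σ(b_i − a_i)² = 22·12² + 181·6² = 9684.
c = 2t² / 9684 = 2·248² / 9684 = 12.7022.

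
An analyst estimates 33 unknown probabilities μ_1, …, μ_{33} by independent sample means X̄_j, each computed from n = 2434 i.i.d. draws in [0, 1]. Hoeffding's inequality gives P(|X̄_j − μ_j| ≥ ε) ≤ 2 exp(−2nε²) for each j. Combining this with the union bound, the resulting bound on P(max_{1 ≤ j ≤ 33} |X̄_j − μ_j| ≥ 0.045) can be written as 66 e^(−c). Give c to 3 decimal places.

Union bound over the 33 events: P(max_{1 ≤ j ≤ 33} |X̄_j − μ_j| ≥ 0.045) ≤ 33·2·exp(−2nε²) = 66 exp(−2·2434·0.045²).
So c = 2·2434·0.045² = 9.8577.

9.858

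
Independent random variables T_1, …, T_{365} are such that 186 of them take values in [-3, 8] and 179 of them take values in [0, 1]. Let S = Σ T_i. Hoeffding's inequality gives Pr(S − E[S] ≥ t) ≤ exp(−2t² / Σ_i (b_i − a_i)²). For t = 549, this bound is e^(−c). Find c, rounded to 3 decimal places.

Σ(b_i − a_i)² = 186·11² + 179·1² = 22685.
c = 2t² / 22685 = 2·549² / 22685 = 26.5727.

26.573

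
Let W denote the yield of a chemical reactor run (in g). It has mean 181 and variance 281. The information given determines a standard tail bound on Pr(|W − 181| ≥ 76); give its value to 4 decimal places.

0.0486

Mean and variance are known, so Chebyshev's inequality applies.
Chebyshev: Pr(|W − μ| ≥ t) ≤ Var(W)/t².
Bound = 281 / 5776 = 0.0486.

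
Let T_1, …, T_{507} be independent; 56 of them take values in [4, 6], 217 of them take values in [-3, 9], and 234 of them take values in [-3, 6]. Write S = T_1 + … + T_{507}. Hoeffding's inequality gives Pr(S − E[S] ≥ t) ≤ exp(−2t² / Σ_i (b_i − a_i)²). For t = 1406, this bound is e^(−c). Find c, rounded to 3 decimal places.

Σ(b_i − a_i)² = 56·2² + 217·12² + 234·9² = 50426.
c = 2t² / 50426 = 2·1406² / 50426 = 78.4054.

78.405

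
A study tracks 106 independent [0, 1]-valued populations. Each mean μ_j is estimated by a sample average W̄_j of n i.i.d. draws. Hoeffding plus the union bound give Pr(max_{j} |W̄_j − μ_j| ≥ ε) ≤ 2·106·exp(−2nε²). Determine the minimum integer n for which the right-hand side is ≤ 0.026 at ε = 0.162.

172

Need 2·106·exp(−2nε²) ≤ 0.026, i.e. exp(−2nε²) ≤ 0.026/212.
So 2nε² ≥ ln(212/0.026) = 9.006245.
Hence n ≥ 9.006245/(2·0.162²) = 171.587.
The smallest integer n is 172.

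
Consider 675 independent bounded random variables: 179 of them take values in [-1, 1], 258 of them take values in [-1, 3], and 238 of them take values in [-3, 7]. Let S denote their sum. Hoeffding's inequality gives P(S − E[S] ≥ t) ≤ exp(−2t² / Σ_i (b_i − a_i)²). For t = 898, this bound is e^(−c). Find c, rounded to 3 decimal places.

Σ(b_i − a_i)² = 179·2² + 258·4² + 238·10² = 28644.
c = 2t² / 28644 = 2·898² / 28644 = 56.3053.

56.305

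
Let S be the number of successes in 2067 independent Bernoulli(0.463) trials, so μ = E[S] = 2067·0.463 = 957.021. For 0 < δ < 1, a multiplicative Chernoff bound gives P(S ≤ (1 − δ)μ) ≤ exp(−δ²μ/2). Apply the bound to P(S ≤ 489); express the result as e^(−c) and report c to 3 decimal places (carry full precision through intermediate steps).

114.440

Write 489 = (1 − δ)μ, so δ = 1 − 489/957.021 = 0.4890394…
Then the exponent is δ²μ/2 = (μ − 489)²/(2μ) = 114.440360.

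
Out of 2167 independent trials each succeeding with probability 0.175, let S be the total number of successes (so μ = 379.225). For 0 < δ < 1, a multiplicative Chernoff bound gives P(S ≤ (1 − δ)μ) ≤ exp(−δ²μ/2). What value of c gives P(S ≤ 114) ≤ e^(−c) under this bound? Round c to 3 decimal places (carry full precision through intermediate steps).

92.747

Write 114 = (1 − δ)μ, so δ = 1 − 114/379.225 = 0.6993869…
Then the exponent is δ²μ/2 = (μ − 114)²/(2μ) = 92.747446.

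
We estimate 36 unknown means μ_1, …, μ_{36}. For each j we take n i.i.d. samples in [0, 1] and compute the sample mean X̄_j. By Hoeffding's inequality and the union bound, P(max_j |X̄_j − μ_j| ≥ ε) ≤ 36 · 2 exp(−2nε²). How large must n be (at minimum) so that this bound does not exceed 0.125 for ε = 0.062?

Need 2·36·exp(−2nε²) ≤ 0.125, i.e. exp(−2nε²) ≤ 0.125/72.
So 2nε² ≥ ln(72/0.125) = 6.356108.
Hence n ≥ 6.356108/(2·0.062²) = 826.757.
The smallest integer n is 827.

827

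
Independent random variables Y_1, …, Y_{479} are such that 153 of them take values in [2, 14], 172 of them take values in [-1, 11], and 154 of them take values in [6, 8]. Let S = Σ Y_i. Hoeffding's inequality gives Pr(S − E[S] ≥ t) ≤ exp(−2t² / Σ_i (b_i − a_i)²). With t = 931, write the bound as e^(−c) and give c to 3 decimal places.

Σ(b_i − a_i)² = 153·12² + 172·12² + 154·2² = 47416.
c = 2t² / 47416 = 2·931² / 47416 = 36.5599.

36.560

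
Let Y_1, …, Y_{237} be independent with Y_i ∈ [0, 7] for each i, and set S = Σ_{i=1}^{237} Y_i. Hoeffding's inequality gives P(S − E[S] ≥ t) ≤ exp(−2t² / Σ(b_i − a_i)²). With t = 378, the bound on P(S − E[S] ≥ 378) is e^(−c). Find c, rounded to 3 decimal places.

24.608

Σ(b_i − a_i)² = 237·(7)² = 11613.
c = 2t²/11613 = 2·378²/11613 = 24.6076.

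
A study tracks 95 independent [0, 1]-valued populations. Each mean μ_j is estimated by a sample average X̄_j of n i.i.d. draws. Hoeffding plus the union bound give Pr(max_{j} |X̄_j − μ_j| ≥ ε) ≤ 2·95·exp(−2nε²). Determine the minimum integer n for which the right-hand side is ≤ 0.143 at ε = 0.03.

Need 2·95·exp(−2nε²) ≤ 0.143, i.e. exp(−2nε²) ≤ 0.143/190.
So 2nε² ≥ ln(190/0.143) = 7.191935.
Hence n ≥ 7.191935/(2·0.03²) = 3995.519.
The smallest integer n is 3996.

3996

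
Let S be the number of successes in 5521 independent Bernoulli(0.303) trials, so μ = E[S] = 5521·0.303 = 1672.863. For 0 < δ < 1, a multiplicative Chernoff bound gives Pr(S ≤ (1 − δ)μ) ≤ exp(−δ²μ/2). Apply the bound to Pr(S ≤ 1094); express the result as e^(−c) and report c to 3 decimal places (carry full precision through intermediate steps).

100.152

Write 1094 = (1 − δ)μ, so δ = 1 − 1094/1672.863 = 0.3460313…
Then the exponent is δ²μ/2 = (μ − 1094)²/(2μ) = 100.152365.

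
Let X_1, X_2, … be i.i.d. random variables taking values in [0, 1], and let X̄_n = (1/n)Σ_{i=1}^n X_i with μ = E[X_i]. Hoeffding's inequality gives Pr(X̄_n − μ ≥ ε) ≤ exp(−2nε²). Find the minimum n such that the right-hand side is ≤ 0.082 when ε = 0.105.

114

Require exp(−2nε²) ≤ 0.082, i.e. 2nε² ≥ ln(1/0.082) = 2.501036.
So n ≥ 2.501036 / (2·0.105²) = 113.426.
The smallest integer n is 114.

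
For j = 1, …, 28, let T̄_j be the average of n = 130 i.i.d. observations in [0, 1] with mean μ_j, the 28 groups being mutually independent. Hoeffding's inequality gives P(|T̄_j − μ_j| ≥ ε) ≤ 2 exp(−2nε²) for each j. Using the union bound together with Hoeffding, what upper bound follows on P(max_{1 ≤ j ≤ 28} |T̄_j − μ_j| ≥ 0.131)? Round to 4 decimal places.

0.6463

Per-experiment Hoeffding bound: 2·exp(−2·130·0.131²) = 2·exp(−4.46186) = 0.023082.
Union bound over 28 events: 28·0.023082 = 0.64629.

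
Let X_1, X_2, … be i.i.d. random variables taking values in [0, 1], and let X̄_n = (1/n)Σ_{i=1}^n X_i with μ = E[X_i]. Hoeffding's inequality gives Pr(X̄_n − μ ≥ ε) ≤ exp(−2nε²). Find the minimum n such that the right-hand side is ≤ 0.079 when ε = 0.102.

Require exp(−2nε²) ≤ 0.079, i.e. 2nε² ≥ ln(1/0.079) = 2.538307.
So n ≥ 2.538307 / (2·0.102²) = 121.987.
The smallest integer n is 122.

122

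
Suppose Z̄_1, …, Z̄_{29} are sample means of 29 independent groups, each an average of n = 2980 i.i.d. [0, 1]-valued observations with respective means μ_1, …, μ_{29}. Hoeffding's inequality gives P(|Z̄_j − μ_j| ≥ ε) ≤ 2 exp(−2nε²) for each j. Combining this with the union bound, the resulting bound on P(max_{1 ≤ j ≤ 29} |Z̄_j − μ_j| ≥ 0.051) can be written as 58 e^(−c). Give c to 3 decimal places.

Union bound over the 29 events: P(max_{1 ≤ j ≤ 29} |Z̄_j − μ_j| ≥ 0.051) ≤ 29·2·exp(−2nε²) = 58 exp(−2·2980·0.051²).
So c = 2·2980·0.051² = 15.5020.

15.502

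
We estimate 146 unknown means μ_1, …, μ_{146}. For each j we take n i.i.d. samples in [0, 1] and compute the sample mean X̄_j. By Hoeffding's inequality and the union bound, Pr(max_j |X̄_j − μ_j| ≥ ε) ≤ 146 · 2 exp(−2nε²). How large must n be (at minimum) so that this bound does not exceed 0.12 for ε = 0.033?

3580

Need 2·146·exp(−2nε²) ≤ 0.12, i.e. exp(−2nε²) ≤ 0.12/292.
So 2nε² ≥ ln(292/0.12) = 7.797017.
Hence n ≥ 7.797017/(2·0.033²) = 3579.898.
The smallest integer n is 3580.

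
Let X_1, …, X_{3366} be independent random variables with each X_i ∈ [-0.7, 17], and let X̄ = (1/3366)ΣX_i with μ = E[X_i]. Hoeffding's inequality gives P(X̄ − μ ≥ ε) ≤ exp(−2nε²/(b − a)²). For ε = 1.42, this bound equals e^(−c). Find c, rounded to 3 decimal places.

c = 2nε²/(b − a)² = 2·3366·1.42² / 17.7² = 43.3286.

43.329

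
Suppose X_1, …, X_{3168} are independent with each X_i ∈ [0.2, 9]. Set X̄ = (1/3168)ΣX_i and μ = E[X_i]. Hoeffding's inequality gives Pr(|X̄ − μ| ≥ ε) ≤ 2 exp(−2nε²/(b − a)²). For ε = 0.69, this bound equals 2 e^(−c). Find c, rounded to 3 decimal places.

c = 2nε²/(b − a)² = 2·3168·0.69² / 8.8² = 38.9536.

38.954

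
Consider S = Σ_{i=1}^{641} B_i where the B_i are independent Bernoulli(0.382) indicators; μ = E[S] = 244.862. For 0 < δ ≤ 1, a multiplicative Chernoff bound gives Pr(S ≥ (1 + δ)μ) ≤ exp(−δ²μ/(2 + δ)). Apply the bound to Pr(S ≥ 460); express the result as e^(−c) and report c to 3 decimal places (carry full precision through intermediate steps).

65.664

Write 460 = (1 + δ)μ, so δ = 460/244.862 − 1 = 0.8786092…
Then the exponent is δ²μ/(2 + δ) = (460 − μ)² / (μ·(2 + δ)) = 65.664427.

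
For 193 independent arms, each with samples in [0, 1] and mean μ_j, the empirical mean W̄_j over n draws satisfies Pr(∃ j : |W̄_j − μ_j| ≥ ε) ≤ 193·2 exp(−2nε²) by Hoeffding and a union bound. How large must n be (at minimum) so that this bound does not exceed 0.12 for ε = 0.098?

421

Need 2·193·exp(−2nε²) ≤ 0.12, i.e. exp(−2nε²) ≤ 0.12/386.
So 2nε² ≥ ln(386/0.12) = 8.076101.
Hence n ≥ 8.076101/(2·0.098²) = 420.455.
The smallest integer n is 421.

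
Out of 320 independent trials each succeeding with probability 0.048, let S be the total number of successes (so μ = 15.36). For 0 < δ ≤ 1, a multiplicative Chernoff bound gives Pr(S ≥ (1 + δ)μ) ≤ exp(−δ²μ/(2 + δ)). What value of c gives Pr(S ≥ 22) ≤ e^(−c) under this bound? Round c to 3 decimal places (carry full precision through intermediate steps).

Write 22 = (1 + δ)μ, so δ = 22/15.36 − 1 = 0.4322917…
Then the exponent is δ²μ/(2 + δ) = (22 − μ)² / (μ·(2 + δ)) = 1.180128.

1.180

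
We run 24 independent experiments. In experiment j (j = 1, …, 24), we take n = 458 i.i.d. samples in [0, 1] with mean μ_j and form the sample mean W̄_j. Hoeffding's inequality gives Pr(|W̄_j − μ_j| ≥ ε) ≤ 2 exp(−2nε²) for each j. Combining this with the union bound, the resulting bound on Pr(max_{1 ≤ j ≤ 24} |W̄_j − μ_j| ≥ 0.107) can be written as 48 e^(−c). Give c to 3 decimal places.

Union bound over the 24 events: Pr(max_{1 ≤ j ≤ 24} |W̄_j − μ_j| ≥ 0.107) ≤ 24·2·exp(−2nε²) = 48 exp(−2·458·0.107²).
So c = 2·458·0.107² = 10.4873.

10.487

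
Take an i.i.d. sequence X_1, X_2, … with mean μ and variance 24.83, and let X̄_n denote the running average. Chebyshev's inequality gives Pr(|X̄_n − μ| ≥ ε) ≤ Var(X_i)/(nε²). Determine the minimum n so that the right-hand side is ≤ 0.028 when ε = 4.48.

Require 24.83/(n·4.48²) ≤ 0.028, i.e. n ≥ 24.83/(0.028·4.48²) = 44.184.
The smallest integer n is 45.

45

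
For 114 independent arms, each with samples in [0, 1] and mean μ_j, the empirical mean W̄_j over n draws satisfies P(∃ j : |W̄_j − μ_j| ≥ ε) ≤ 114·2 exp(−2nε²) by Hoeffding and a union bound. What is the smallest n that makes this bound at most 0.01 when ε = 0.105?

Need 2·114·exp(−2nε²) ≤ 0.01, i.e. exp(−2nε²) ≤ 0.01/228.
So 2nε² ≥ ln(228/0.01) = 10.034516.
Hence n ≥ 10.034516/(2·0.105²) = 455.080.
The smallest integer n is 456.

456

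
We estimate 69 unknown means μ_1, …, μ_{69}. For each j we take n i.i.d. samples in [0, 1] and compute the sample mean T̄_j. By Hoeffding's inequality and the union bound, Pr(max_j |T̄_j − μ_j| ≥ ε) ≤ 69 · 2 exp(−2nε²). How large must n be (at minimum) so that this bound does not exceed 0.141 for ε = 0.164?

Need 2·69·exp(−2nε²) ≤ 0.141, i.e. exp(−2nε²) ≤ 0.141/138.
So 2nε² ≥ ln(138/0.141) = 6.886249.
Hence n ≥ 6.886249/(2·0.164²) = 128.016.
The smallest integer n is 129.

129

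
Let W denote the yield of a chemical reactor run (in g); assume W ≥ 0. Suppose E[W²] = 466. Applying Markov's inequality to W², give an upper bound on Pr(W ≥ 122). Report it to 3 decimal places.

0.031

Since W ≥ 0, the event {W ≥ 122} is the same as {W² ≥ 14884}.
Markov's inequality applied to W² gives Pr(W² ≥ 14884) ≤ E[W²]/14884 = 466/14884 = 0.0313.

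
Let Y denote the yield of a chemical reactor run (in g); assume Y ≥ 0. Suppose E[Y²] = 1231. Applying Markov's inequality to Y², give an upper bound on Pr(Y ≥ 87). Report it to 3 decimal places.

Since Y ≥ 0, the event {Y ≥ 87} is the same as {Y² ≥ 7569}.
Markov's inequality applied to Y² gives Pr(Y² ≥ 7569) ≤ E[Y²]/7569 = 1231/7569 = 0.1626.

0.163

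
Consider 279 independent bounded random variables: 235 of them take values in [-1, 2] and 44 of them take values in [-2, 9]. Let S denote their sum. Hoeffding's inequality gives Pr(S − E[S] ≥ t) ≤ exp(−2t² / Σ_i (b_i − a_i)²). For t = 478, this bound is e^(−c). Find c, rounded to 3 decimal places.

Σ(b_i − a_i)² = 235·3² + 44·11² = 7439.
c = 2t² / 7439 = 2·478² / 7439 = 61.4287.

61.429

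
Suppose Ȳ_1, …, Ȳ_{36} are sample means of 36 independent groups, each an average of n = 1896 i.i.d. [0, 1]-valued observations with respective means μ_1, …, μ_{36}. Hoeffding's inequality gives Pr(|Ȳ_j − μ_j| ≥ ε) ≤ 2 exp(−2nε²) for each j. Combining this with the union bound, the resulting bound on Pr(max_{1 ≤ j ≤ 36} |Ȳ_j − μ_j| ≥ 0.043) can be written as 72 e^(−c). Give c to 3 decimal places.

7.011

Union bound over the 36 events: Pr(max_{1 ≤ j ≤ 36} |Ȳ_j − μ_j| ≥ 0.043) ≤ 36·2·exp(−2nε²) = 72 exp(−2·1896·0.043²).
So c = 2·1896·0.043² = 7.0114.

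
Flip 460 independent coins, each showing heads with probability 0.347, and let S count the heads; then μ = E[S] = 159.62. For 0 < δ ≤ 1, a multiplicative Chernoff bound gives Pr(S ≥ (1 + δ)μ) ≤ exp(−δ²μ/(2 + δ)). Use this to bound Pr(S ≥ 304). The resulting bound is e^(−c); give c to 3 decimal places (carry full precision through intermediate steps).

Write 304 = (1 + δ)μ, so δ = 304/159.62 − 1 = 0.9045232…
Then the exponent is δ²μ/(2 + δ) = (304 − μ)² / (μ·(2 + δ)) = 44.962651.

44.963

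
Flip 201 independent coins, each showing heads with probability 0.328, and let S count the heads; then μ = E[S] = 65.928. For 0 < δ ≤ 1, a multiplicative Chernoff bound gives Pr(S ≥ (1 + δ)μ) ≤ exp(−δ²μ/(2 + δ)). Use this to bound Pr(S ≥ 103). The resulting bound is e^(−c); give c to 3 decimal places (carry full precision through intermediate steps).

Write 103 = (1 + δ)μ, so δ = 103/65.928 − 1 = 0.5623104…
Then the exponent is δ²μ/(2 + δ) = (103 − μ)² / (μ·(2 + δ)) = 8.135615.

8.136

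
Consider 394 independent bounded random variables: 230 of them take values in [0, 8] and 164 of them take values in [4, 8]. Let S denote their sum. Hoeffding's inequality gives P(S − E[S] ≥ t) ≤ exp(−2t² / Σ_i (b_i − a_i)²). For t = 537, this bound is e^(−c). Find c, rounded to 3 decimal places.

Σ(b_i − a_i)² = 230·8² + 164·4² = 17344.
c = 2t² / 17344 = 2·537² / 17344 = 33.2529.

33.253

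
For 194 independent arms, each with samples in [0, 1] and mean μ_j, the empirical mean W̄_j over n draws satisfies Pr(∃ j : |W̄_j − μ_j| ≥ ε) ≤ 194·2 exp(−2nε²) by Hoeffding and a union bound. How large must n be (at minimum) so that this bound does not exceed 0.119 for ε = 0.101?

397

Need 2·194·exp(−2nε²) ≤ 0.119, i.e. exp(−2nε²) ≤ 0.119/388.
So 2nε² ≥ ln(388/0.119) = 8.089637.
Hence n ≥ 8.089637/(2·0.101²) = 396.512.
The smallest integer n is 397.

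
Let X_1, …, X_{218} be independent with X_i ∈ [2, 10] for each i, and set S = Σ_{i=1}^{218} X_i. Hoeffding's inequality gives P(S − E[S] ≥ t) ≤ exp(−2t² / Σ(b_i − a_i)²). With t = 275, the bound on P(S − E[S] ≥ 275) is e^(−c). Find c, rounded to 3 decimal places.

Σ(b_i − a_i)² = 218·(8)² = 13952.
c = 2t²/13952 = 2·275²/13952 = 10.8407.

10.841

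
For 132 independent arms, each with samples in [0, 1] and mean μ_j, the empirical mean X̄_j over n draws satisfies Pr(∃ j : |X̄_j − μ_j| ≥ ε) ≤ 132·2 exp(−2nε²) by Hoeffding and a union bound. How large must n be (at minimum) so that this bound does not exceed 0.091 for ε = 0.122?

Need 2·132·exp(−2nε²) ≤ 0.091, i.e. exp(−2nε²) ≤ 0.091/264.
So 2nε² ≥ ln(264/0.091) = 7.972845.
Hence n ≥ 7.972845/(2·0.122²) = 267.833.
The smallest integer n is 268.

268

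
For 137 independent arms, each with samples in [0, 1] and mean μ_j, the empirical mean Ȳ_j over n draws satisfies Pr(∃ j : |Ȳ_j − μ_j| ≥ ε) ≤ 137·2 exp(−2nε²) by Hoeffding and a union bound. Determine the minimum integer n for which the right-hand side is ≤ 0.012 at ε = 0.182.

152

Need 2·137·exp(−2nε²) ≤ 0.012, i.e. exp(−2nε²) ≤ 0.012/274.
So 2nε² ≥ ln(274/0.012) = 10.035977.
Hence n ≥ 10.035977/(2·0.182²) = 151.491.
The smallest integer n is 152.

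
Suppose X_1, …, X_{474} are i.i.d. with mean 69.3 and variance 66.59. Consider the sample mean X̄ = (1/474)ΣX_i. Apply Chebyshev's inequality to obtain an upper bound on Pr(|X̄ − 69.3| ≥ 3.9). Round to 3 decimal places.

Var(X̄) = Var(X_i)/n = 66.59/474 = 0.14049.
Chebyshev: Pr(|X̄ − 69.3| ≥ 3.9) ≤ Var(X̄)/(3.9)² = 66.59/(474·3.9²) = 0.0092.

0.009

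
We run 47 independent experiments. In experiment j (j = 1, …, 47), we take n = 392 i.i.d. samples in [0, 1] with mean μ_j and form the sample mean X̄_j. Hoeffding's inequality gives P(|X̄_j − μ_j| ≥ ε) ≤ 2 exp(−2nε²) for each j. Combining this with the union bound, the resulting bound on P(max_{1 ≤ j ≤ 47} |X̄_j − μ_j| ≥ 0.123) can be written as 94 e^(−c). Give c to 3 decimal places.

Union bound over the 47 events: P(max_{1 ≤ j ≤ 47} |X̄_j − μ_j| ≥ 0.123) ≤ 47·2·exp(−2nε²) = 94 exp(−2·392·0.123²).
So c = 2·392·0.123² = 11.8611.

11.861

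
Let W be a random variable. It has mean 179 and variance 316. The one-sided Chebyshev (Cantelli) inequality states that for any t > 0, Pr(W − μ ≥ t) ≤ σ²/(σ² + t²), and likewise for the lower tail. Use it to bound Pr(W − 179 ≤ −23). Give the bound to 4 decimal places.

Here σ² = 316 and t = 23, so σ² + t² = 845.
Cantelli's bound: 316/845 = 0.3740.

0.3740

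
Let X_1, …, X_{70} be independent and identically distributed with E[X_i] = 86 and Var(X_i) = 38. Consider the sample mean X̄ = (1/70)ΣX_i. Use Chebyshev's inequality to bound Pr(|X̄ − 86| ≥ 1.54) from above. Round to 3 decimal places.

Var(X̄) = Var(X_i)/n = 38/70 = 0.54286.
Chebyshev: Pr(|X̄ − 86| ≥ 1.54) ≤ Var(X̄)/(1.54)² = 38/(70·1.54²) = 0.2289.

0.229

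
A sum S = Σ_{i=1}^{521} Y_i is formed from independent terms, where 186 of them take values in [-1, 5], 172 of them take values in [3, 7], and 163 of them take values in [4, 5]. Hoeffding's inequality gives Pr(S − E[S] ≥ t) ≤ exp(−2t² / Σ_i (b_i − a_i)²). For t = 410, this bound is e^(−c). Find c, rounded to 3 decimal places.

Σ(b_i − a_i)² = 186·6² + 172·4² + 163·1² = 9611.
c = 2t² / 9611 = 2·410² / 9611 = 34.9808.

34.981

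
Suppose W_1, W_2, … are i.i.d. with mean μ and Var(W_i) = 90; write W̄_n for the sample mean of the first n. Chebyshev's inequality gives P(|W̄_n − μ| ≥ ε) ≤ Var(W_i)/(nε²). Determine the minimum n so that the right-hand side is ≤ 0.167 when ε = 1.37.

288

Require 90/(n·1.37²) ≤ 0.167, i.e. n ≥ 90/(0.167·1.37²) = 287.134.
The smallest integer n is 288.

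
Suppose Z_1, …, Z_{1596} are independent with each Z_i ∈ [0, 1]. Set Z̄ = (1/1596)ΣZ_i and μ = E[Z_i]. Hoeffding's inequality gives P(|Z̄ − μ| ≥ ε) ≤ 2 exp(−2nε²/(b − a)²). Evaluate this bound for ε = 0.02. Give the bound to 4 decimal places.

0.5579

Exponent: 2nε²/(b − a)² = 2·1596·0.02² / 1² = 1.27680.
Bound = 2·exp(−1.27680) = 0.55786.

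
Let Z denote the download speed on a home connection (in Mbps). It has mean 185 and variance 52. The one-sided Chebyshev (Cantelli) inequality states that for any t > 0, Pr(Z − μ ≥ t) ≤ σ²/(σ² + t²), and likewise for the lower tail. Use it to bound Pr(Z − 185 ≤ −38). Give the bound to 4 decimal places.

Here σ² = 52 and t = 38, so σ² + t² = 1496.
Cantelli's bound: 52/1496 = 0.0348.

0.0348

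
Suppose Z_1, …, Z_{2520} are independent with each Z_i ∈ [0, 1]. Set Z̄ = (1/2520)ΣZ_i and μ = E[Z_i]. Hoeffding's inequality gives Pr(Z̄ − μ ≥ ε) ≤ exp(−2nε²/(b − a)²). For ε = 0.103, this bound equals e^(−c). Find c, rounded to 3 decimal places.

c = 2nε²/(b − a)² = 2·2520·0.103² / 1² = 53.4694.

53.469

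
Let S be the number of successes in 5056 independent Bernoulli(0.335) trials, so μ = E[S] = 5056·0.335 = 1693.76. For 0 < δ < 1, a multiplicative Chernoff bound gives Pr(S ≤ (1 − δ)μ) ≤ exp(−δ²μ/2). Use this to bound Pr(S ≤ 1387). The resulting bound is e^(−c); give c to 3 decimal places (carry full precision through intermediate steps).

Write 1387 = (1 − δ)μ, so δ = 1 − 1387/1693.76 = 0.1811118…
Then the exponent is δ²μ/2 = (μ − 1387)²/(2μ) = 27.778935.

27.779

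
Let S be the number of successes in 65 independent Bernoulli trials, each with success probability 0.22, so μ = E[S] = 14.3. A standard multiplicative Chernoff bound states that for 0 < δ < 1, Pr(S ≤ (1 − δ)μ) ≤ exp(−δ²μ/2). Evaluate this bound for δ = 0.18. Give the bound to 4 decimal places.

0.7932

Exponent = δ²μ/2 = 0.18²·14.3/2 = 0.2317.
Bound = exp(−0.2317) = 0.79322.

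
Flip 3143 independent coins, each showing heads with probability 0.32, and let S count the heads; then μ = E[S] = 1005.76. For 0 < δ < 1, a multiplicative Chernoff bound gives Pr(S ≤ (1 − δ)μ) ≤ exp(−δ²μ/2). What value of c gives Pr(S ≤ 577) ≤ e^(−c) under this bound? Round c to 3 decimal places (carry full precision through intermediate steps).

Write 577 = (1 − δ)μ, so δ = 1 − 577/1005.76 = 0.4263045…
Then the exponent is δ²μ/2 = (μ − 577)²/(2μ) = 91.391156.

91.391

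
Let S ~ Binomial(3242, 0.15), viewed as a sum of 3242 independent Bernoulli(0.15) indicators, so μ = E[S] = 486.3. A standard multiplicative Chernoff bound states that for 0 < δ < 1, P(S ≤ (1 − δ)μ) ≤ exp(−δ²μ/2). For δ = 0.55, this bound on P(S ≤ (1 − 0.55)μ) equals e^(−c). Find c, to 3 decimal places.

73.553

c = δ²μ/2 = 0.55²·486.3/2 = 73.5529.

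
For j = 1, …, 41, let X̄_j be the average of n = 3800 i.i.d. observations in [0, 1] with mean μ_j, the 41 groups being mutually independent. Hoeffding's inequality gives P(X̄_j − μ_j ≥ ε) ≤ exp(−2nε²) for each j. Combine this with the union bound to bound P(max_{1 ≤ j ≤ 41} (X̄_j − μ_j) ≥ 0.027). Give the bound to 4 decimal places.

0.1609

Per-experiment Hoeffding bound: exp(−2·3800·0.027²) = exp(−5.54040) = 0.003925.
Union bound over 41 events: 41·0.003925 = 0.16092.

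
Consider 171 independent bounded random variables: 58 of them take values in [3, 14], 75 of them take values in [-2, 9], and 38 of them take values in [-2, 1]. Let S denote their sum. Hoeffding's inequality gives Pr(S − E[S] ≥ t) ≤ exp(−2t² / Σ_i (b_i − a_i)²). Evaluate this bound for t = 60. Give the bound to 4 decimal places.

Σ(b_i − a_i)² = 58·11² + 75·11² + 38·3² = 16435.
Exponent = 2·60² / 16435 = 0.43809.
Bound = exp(−0.43809) = 0.64527.

0.6453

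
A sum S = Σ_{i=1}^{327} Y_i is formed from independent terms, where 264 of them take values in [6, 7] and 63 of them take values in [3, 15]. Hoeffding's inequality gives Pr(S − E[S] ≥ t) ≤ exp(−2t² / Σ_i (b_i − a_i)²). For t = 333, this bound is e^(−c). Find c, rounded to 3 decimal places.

Σ(b_i − a_i)² = 264·1² + 63·12² = 9336.
c = 2t² / 9336 = 2·333² / 9336 = 23.7551.

23.755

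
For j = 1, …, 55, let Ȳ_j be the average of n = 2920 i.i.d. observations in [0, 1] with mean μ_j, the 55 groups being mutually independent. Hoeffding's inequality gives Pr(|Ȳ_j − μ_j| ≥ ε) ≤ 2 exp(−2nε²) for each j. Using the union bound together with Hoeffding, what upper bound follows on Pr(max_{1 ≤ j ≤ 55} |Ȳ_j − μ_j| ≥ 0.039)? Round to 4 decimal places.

0.0153

Per-experiment Hoeffding bound: 2·exp(−2·2920·0.039²) = 2·exp(−8.88264) = 0.00027755.
Union bound over 55 events: 55·0.00027755 = 0.01527.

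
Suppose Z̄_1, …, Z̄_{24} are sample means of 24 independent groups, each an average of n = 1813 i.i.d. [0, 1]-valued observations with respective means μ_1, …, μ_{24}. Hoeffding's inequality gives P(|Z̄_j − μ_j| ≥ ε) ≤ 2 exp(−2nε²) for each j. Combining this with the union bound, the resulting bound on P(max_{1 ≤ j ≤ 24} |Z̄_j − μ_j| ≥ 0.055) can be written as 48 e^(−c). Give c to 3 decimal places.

Union bound over the 24 events: P(max_{1 ≤ j ≤ 24} |Z̄_j − μ_j| ≥ 0.055) ≤ 24·2·exp(−2nε²) = 48 exp(−2·1813·0.055²).
So c = 2·1813·0.055² = 10.9687.

10.969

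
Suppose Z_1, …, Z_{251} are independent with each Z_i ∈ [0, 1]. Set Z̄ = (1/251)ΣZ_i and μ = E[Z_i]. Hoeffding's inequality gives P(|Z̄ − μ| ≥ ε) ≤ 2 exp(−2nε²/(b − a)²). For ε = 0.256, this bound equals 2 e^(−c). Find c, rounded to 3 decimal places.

c = 2nε²/(b − a)² = 2·251·0.256² / 1² = 32.8991.

32.899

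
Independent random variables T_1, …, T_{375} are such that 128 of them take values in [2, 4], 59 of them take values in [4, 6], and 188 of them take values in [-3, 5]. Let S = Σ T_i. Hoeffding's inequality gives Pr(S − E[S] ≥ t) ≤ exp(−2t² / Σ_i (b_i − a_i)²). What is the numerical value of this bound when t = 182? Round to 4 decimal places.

0.0056

Σ(b_i − a_i)² = 128·2² + 59·2² + 188·8² = 12780.
Exponent = 2·182² / 12780 = 5.18372.
Bound = exp(−5.18372) = 0.00561.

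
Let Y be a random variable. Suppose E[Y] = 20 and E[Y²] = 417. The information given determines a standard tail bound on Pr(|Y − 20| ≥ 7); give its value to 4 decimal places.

The first two moments determine the variance, so Chebyshev's inequality is the sharpest standard bound available.
Var(Y) = E[Y²] − (E[Y])² = 417 − 400 = 17.
Chebyshev's inequality: Pr(|Y − μ| ≥ t) ≤ Var(Y)/t² = 17/49 = 0.3469.

0.3469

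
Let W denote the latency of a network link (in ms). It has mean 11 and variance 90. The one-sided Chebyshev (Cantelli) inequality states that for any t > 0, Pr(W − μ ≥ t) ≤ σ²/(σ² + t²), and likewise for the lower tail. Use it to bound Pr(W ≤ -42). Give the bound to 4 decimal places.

0.0310

Here σ² = 90 and t = 53, so σ² + t² = 2899.
Cantelli's bound: 90/2899 = 0.0310.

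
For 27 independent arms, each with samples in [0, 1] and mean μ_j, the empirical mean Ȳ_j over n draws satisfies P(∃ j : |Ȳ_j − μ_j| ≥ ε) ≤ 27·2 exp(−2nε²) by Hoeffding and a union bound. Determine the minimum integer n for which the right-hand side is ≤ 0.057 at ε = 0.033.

Need 2·27·exp(−2nε²) ≤ 0.057, i.e. exp(−2nε²) ≤ 0.057/54.
So 2nε² ≥ ln(54/0.057) = 6.853688.
Hence n ≥ 6.853688/(2·0.033²) = 3146.781.
The smallest integer n is 3147.

3147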